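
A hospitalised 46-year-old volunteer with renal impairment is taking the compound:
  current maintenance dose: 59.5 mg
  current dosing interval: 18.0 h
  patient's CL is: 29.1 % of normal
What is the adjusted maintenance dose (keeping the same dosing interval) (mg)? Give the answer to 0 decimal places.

17 mg

To keep the same average steady-state level, dosing rate must scale with clearance.
CL ratio = 29.1 / 100 = 0.2910
New dose (same interval) = 59.5 × 0.2910 = 17.31 mg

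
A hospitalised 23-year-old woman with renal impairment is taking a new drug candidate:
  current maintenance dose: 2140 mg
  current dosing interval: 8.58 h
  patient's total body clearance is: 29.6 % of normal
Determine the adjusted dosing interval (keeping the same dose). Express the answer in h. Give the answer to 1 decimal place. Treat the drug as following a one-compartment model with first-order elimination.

To keep the same average steady-state level, dosing rate must scale with clearance.
CL ratio = 29.6 / 100 = 0.2960
New interval (same dose) = 8.58 / 0.2960 = 28.99 h

29.0 h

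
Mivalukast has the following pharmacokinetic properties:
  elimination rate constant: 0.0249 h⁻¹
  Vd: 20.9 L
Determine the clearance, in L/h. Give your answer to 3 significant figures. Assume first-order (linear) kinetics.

CL = k × Vd = 0.0249 × 20.9 = 0.5204 L/h

0.520 L/h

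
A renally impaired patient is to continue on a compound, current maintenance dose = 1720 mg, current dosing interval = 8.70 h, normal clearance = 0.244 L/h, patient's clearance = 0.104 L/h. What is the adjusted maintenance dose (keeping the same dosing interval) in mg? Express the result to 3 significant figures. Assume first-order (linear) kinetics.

733 mg

To keep the same average steady-state level, dosing rate must scale with clearance.
CL ratio = 0.104 / 0.244 = 0.4262
New dose (same interval) = 1720 × 0.4262 = 733.1 mg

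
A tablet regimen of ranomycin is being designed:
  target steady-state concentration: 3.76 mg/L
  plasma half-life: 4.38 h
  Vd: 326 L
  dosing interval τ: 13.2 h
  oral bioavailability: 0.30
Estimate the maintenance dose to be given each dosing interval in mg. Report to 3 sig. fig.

8540 mg

k = ln2 / t½ = 0.693147 / 4.38 = 0.1583 h⁻¹
CL = k × Vd = 0.1583 × 326 = 51.61 L/h
At steady state, F × (Dose/τ) = Css × CL.
Dose = Css × CL × τ / F = 3.76 × 51.61 × 13.2 / 0.30 = 8538 mg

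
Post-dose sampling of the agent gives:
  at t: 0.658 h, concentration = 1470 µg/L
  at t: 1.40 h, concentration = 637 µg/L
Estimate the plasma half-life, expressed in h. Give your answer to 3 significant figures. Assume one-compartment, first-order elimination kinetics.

k = ln(C₁/C₂) / (t₂ − t₁) = ln(1470/637) / (1.40 − 0.658)
  = 0.8362 / 0.7420 = 1.127 h⁻¹
t½ = ln2 / k = 0.693147 / 1.127 = 0.6150 h

0.615 h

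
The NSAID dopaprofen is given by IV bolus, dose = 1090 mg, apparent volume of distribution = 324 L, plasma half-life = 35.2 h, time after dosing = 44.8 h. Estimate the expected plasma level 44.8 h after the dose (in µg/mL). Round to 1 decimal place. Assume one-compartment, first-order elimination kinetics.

1.4 µg/mL

C₀ = Dose / Vd = 1090 / 324 = 3.364 mg/L
k = ln2 / t½ = 0.693147 / 35.2 = 0.01969 h⁻¹
C = C₀ · e^(−k·t) = 3.364 × e^(−0.01969 × 44.8)
  = 3.364 × 0.4139 = 1.392 mg/L
(1.392 mg/L = 1.392 µg/mL)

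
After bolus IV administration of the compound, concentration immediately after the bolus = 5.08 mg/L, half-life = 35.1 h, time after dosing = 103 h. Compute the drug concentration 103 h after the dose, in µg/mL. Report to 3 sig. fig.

k = ln2 / t½ = 0.693147 / 35.1 = 0.01975 h⁻¹
C = C₀ · e^(−k·t) = 5.080 × e^(−0.01975 × 103)
  = 5.080 × 0.1308 = 0.6645 mg/L
(0.6645 mg/L = 0.6645 µg/mL)

0.665 µg/mL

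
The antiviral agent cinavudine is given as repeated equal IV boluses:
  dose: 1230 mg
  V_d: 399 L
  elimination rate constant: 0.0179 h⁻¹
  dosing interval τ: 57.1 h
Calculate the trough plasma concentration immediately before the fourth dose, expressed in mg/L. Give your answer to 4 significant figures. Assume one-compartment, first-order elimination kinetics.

1.652 mg/L

C₀ per dose = Dose / Vd = 1230 / 399 = 3.083 mg/L
Fraction remaining after one interval: r = e^(−kτ) = e^(−0.01790 × 57.1) = 0.3598
Before dose 4, 3 doses have been given (aged 1τ, 2τ, 3τ).
C_trough = C₀ × (r + r² + … + r^3) = C₀ × r(1−r^3)/(1−r)
        = 3.083 × 0.3598 × (1 − 0.04658) / (1 − 0.3598) = 1.652 mg/L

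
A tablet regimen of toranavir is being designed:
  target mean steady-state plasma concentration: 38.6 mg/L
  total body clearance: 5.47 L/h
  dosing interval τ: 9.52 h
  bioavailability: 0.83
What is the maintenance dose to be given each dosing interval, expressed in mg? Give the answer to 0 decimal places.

2422 mg

At steady state, F × (Dose/τ) = Css × CL.
Dose = Css × CL × τ / F = 38.6 × 5.470 × 9.52 / 0.83 = 2422 mg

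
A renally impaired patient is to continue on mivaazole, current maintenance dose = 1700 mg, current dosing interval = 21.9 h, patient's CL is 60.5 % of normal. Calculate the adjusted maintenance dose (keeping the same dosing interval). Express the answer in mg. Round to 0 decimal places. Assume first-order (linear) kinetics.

To keep the same average steady-state level, dosing rate must scale with clearance.
CL ratio = 60.5 / 100 = 0.6050
New dose (same interval) = 1700 × 0.6050 = 1029 mg

1029 mg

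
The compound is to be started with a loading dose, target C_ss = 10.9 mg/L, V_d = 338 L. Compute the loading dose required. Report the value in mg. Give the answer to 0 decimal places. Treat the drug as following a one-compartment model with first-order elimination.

3684 mg

LD = Css × Vd = 10.9 × 338 = 3684 mg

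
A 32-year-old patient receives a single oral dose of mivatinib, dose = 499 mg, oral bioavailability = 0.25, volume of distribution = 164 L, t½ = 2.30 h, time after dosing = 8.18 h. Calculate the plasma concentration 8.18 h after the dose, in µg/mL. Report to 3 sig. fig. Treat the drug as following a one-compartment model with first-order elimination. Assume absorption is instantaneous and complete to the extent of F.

Amount reaching circulation = F × Dose = 0.25 × 499.0 = 124.8 mg
C₀ = F·Dose / Vd = 124.8 / 164 = 0.7610 mg/L
k = ln2 / t½ = 0.693147 / 2.30 = 0.3014 h⁻¹
C = C₀ · e^(−k·t) = 0.7610 × e^(−0.3014 × 8.18)
  = 0.7610 × 0.08497 = 0.06466 mg/L
(0.06466 mg/L = 0.06466 µg/mL)

0.0647 µg/mL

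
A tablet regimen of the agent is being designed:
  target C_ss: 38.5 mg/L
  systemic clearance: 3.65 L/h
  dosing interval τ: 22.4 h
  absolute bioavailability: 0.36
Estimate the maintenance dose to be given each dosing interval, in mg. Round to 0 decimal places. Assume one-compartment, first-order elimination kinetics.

8744 mg

At steady state, F × (Dose/τ) = Css × CL.
Dose = Css × CL × τ / F = 38.5 × 3.650 × 22.4 / 0.36 = 8744 mg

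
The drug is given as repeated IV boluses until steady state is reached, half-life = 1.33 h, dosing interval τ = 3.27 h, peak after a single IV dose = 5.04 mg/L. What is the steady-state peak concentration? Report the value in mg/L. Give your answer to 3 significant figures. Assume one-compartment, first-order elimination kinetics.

6.16 mg/L

k = ln2 / t½ = 0.693147 / 1.33 = 0.5212 h⁻¹
e^(−kτ) = e^(−0.5212 × 3.27) = 0.1819
Accumulation ratio R = 1 / (1 − e^(−kτ)) = 1 / (1 − 0.1819) = 1.222
Steady-state peak = C₀ × R = 5.04 × 1.222 = 6.159 mg/L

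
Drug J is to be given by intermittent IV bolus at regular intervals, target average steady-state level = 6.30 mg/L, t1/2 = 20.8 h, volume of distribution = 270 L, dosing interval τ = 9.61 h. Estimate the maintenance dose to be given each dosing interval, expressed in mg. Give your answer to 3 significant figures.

k = ln2 / t½ = 0.693147 / 20.8 = 0.03332 h⁻¹
CL = k × Vd = 0.03332 × 270 = 8.996 L/h
At steady state, Dose/τ = Css × CL.
Dose = Css × CL × τ = 6.30 × 8.996 × 9.61 = 544.6 mg

545 mg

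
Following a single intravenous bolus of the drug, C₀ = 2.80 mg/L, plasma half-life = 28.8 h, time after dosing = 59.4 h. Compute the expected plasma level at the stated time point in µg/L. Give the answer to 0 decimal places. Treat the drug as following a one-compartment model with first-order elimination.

670 µg/L

k = ln2 / t½ = 0.693147 / 28.8 = 0.02407 h⁻¹
C = C₀ · e^(−k·t) = 2.800 × e^(−0.02407 × 59.4)
  = 2.800 × 0.2394 = 0.6703 mg/L
Convert: 0.6703 mg/L × 1000 = 670.3 µg/L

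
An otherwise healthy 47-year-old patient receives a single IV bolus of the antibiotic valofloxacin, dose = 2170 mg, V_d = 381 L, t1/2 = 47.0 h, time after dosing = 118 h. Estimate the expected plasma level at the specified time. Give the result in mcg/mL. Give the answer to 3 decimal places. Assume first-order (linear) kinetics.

0.999 mcg/mL

C₀ = Dose / Vd = 2170 / 381 = 5.696 mg/L
k = ln2 / t½ = 0.693147 / 47.0 = 0.01475 h⁻¹
C = C₀ · e^(−k·t) = 5.696 × e^(−0.01475 × 118)
  = 5.696 × 0.1754 = 0.9991 mg/L
(0.9991 mg/L = 0.9991 mcg/mL)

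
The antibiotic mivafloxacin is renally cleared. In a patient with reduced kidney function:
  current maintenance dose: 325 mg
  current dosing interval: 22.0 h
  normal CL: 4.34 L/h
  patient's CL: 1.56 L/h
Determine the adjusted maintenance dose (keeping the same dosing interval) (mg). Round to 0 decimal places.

To keep the same average steady-state level, dosing rate must scale with clearance.
CL ratio = 1.56 / 4.34 = 0.3594
New dose (same interval) = 325 × 0.3594 = 116.8 mg

117 mg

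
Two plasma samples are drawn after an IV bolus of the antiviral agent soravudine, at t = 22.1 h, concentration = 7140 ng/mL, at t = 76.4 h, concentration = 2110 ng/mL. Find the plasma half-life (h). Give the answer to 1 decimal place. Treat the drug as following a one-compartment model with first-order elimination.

30.9 h

k = ln(C₁/C₂) / (t₂ − t₁) = ln(7140/2110) / (76.4 − 22.1)
  = 1.219 / 54.30 = 0.02245 h⁻¹
t½ = ln2 / k = 0.693147 / 0.02245 = 30.88 h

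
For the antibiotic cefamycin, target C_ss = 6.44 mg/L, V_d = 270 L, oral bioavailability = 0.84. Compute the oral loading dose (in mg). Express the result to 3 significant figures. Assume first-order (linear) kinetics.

2070 mg

LD = Css × Vd / F = 6.44 × 270 / 0.84 = 2070 mg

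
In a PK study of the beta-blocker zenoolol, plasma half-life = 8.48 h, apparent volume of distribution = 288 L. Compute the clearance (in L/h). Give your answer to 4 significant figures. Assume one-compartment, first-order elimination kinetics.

23.54 L/h

k = ln2 / t½ = 0.693147 / 8.48 = 0.08174 h⁻¹
CL = k × Vd = 0.08174 × 288 = 23.54 L/h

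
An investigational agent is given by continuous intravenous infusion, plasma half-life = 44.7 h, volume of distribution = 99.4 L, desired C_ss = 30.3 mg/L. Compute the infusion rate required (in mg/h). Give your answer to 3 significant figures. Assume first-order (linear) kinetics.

46.7 mg/h

k = ln2 / t½ = 0.693147 / 44.7 = 0.01551 h⁻¹
CL = k × Vd = 0.01551 × 99.4 = 1.542 L/h
At steady state, infusion rate R₀ = Css × CL = 30.3 × 1.542 = 46.72 mg/h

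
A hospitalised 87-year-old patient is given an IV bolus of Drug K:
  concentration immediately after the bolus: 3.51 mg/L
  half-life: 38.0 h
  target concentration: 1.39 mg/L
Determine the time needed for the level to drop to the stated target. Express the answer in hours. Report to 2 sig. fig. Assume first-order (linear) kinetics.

k = ln2 / t½ = 0.693147 / 38.0 = 0.01824 h⁻¹
t = ln(C₀ / C) / k = ln(3.510 / 1.39) / 0.01824
  = ln(2.525) / 0.01824 = 0.9262 / 0.01824 = 50.78 h

51 h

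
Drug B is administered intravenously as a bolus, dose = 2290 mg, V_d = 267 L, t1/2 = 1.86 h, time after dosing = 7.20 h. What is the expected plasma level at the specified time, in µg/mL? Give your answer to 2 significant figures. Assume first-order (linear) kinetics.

C₀ = Dose / Vd = 2290 / 267 = 8.577 mg/L
k = ln2 / t½ = 0.693147 / 1.86 = 0.3727 h⁻¹
C = C₀ · e^(−k·t) = 8.577 × e^(−0.3727 × 7.20)
  = 8.577 × 0.06833 = 0.5861 mg/L
(0.5861 mg/L = 0.5861 µg/mL)

0.59 µg/mL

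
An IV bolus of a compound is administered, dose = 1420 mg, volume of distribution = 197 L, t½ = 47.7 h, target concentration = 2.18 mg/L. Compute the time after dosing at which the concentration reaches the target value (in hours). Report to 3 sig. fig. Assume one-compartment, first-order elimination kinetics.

82.3 h

C₀ = Dose / Vd = 1420 / 197 = 7.208 mg/L
k = ln2 / t½ = 0.693147 / 47.7 = 0.01453 h⁻¹
t = ln(C₀ / C) / k = ln(7.208 / 2.18) / 0.01453
  = ln(3.306) / 0.01453 = 1.196 / 0.01453 = 82.31 h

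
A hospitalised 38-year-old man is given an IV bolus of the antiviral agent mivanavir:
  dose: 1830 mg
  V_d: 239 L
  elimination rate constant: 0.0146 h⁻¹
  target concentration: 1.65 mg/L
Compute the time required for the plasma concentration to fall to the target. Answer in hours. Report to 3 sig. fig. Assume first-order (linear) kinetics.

105 h

C₀ = Dose / Vd = 1830 / 239 = 7.657 mg/L
t = ln(C₀ / C) / k = ln(7.657 / 1.65) / 0.01460
  = ln(4.641) / 0.01460 = 1.535 / 0.01460 = 105.1 h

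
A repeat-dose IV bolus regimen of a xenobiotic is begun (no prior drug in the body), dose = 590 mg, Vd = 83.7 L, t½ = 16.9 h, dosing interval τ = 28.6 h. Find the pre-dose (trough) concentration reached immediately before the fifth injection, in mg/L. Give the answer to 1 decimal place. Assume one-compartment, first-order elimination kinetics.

3.1 mg/L

C₀ per dose = Dose / Vd = 590 / 83.7 = 7.049 mg/L
k = ln2 / t½ = 0.693147 / 16.9 = 0.04101 h⁻¹
Fraction remaining after one interval: r = e^(−kτ) = e^(−0.04101 × 28.6) = 0.3095
Before dose 5, 4 doses have been given (aged 1τ, 2τ, 3τ, 4τ).
C_trough = C₀ × (r + r² + … + r^4) = C₀ × r(1−r^4)/(1−r)
        = 7.049 × 0.3095 × (1 − 0.009176) / (1 − 0.3095) = 3.131 mg/L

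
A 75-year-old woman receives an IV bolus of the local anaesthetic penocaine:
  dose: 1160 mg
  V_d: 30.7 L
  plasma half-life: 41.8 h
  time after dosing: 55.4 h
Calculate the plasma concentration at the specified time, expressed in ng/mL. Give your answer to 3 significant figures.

15100 ng/mL

C₀ = Dose / Vd = 1160 / 30.7 = 37.79 mg/L
k = ln2 / t½ = 0.693147 / 41.8 = 0.01658 h⁻¹
C = C₀ · e^(−k·t) = 37.79 × e^(−0.01658 × 55.4)
  = 37.79 × 0.3991 = 15.08 mg/L
Convert: 15.08 mg/L × 1000 = 15080 ng/mL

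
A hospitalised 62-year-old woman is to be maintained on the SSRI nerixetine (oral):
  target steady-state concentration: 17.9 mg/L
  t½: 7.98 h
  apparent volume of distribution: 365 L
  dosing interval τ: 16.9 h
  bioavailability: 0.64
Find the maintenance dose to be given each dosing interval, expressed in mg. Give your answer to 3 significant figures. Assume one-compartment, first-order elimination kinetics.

k = ln2 / t½ = 0.693147 / 7.98 = 0.08686 h⁻¹
CL = k × Vd = 0.08686 × 365 = 31.70 L/h
At steady state, F × (Dose/τ) = Css × CL.
Dose = Css × CL × τ / F = 17.9 × 31.70 × 16.9 / 0.64 = 14980 mg

15000 mg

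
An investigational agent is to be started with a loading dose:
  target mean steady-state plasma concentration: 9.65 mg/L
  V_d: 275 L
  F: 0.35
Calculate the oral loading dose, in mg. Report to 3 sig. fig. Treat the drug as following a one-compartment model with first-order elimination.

LD = Css × Vd / F = 9.65 × 275 / 0.35 = 7582 mg

7580 mg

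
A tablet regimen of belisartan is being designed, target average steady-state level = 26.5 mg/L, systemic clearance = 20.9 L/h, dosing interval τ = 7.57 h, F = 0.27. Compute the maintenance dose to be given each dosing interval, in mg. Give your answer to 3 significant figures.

At steady state, F × (Dose/τ) = Css × CL.
Dose = Css × CL × τ / F = 26.5 × 20.90 × 7.57 / 0.27 = 15530 mg

15500 mg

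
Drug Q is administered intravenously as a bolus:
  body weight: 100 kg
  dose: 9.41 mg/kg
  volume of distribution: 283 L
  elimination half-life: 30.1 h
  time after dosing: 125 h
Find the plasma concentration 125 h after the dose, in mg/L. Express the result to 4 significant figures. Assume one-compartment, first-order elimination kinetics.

0.1869 mg/L

Total dose = 9.41 × 100 = 941.0 mg
C₀ = Dose / Vd = 941.0 / 283 = 3.325 mg/L
k = ln2 / t½ = 0.693147 / 30.1 = 0.02303 h⁻¹
C = C₀ · e^(−k·t) = 3.325 × e^(−0.02303 × 125)
  = 3.325 × 0.05620 = 0.1869 mg/L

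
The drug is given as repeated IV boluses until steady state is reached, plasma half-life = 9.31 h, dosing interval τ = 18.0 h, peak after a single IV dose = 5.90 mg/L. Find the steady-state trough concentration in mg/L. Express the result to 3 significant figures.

2.09 mg/L

k = ln2 / t½ = 0.693147 / 9.31 = 0.07445 h⁻¹
e^(−kτ) = e^(−0.07445 × 18.0) = 0.2618
Accumulation ratio R = 1 / (1 − e^(−kτ)) = 1 / (1 − 0.2618) = 1.355
Steady-state trough = C₀ × R × e^(−kτ) = 5.90 × 1.355 × 0.2618 = 2.093 mg/L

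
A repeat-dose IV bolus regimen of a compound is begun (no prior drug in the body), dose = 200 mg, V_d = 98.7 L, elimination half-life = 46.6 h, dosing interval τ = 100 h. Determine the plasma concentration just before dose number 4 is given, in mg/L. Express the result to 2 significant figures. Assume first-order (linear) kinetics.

C₀ per dose = Dose / Vd = 200 / 98.7 = 2.026 mg/L
k = ln2 / t½ = 0.693147 / 46.6 = 0.01487 h⁻¹
Fraction remaining after one interval: r = e^(−kτ) = e^(−0.01487 × 100) = 0.2260
Before dose 4, 3 doses have been given (aged 1τ, 2τ, 3τ).
C_trough = C₀ × (r + r² + … + r^3) = C₀ × r(1−r^3)/(1−r)
        = 2.026 × 0.2260 × (1 − 0.01154) / (1 − 0.2260) = 0.5847 mg/L

0.58 mg/L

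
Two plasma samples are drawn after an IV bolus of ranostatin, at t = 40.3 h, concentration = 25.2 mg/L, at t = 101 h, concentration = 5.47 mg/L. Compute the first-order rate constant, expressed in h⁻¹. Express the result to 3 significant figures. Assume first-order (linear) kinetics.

0.0252 h⁻¹

k = ln(C₁/C₂) / (t₂ − t₁) = ln(25.2/5.47) / (101 − 40.3)
  = 1.528 / 60.70 = 0.02517 h⁻¹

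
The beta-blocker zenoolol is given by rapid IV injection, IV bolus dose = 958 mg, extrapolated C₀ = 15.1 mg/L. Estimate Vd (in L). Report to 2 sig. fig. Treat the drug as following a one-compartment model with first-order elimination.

63 L

Vd = Dose / C₀ = 958.0 / 15.1 = 63.44 L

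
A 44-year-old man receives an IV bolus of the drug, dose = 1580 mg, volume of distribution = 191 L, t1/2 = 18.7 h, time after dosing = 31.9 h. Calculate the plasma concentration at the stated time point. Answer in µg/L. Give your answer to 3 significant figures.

C₀ = Dose / Vd = 1580 / 191 = 8.272 mg/L
k = ln2 / t½ = 0.693147 / 18.7 = 0.03707 h⁻¹
C = C₀ · e^(−k·t) = 8.272 × e^(−0.03707 × 31.9)
  = 8.272 × 0.3065 = 2.535 mg/L
Convert: 2.535 mg/L × 1000 = 2535 µg/L

2540 µg/L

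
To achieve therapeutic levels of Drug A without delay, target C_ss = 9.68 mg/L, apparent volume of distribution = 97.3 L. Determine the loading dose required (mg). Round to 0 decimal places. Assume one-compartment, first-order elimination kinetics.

942 mg

LD = Css × Vd = 9.68 × 97.3 = 941.9 mg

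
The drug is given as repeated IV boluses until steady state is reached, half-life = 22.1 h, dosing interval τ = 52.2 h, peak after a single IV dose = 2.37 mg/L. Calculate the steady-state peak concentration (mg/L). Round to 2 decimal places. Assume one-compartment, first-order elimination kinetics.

2.94 mg/L

k = ln2 / t½ = 0.693147 / 22.1 = 0.03136 h⁻¹
e^(−kτ) = e^(−0.03136 × 52.2) = 0.1946
Accumulation ratio R = 1 / (1 − e^(−kτ)) = 1 / (1 − 0.1946) = 1.242
Steady-state peak = C₀ × R = 2.37 × 1.242 = 2.944 mg/L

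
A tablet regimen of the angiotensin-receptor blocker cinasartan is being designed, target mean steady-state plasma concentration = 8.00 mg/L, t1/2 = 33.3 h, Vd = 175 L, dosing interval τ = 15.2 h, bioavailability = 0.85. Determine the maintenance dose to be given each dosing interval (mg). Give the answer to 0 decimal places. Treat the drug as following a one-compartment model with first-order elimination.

521 mg

k = ln2 / t½ = 0.693147 / 33.3 = 0.02082 h⁻¹
CL = k × Vd = 0.02082 × 175 = 3.644 L/h
At steady state, F × (Dose/τ) = Css × CL.
Dose = Css × CL × τ / F = 8.00 × 3.644 × 15.2 / 0.85 = 521.3 mg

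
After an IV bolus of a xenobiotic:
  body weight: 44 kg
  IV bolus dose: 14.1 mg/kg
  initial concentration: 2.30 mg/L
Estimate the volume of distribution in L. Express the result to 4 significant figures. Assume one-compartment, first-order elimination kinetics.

269.7 L

Dose = 14.1 × 44 = 620.4 mg
Vd = Dose / C₀ = 620.4 / 2.30 = 269.7 L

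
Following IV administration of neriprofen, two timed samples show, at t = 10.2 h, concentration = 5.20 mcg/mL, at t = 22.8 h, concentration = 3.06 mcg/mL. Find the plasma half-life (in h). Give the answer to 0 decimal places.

k = ln(C₁/C₂) / (t₂ − t₁) = ln(5.20/3.06) / (22.8 − 10.2)
  = 0.5302 / 12.60 = 0.04208 h⁻¹
t½ = ln2 / k = 0.693147 / 0.04208 = 16.47 h

16 h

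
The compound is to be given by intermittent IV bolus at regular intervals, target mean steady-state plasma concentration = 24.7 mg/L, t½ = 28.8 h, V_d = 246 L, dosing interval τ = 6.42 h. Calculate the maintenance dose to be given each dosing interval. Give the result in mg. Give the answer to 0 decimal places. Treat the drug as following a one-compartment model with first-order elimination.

939 mg

k = ln2 / t½ = 0.693147 / 28.8 = 0.02407 h⁻¹
CL = k × Vd = 0.02407 × 246 = 5.921 L/h
At steady state, Dose/τ = Css × CL.
Dose = Css × CL × τ = 24.7 × 5.921 × 6.42 = 938.9 mg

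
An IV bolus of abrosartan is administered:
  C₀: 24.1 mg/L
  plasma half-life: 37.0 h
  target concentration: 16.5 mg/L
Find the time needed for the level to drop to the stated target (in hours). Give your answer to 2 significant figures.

k = ln2 / t½ = 0.693147 / 37.0 = 0.01873 h⁻¹
t = ln(C₀ / C) / k = ln(24.10 / 16.5) / 0.01873
  = ln(1.461) / 0.01873 = 0.3791 / 0.01873 = 20.24 h

20 h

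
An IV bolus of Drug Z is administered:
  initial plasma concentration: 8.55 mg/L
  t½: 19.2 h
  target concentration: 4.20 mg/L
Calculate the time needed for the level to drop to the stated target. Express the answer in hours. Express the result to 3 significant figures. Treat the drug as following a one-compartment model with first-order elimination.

19.7 h

k = ln2 / t½ = 0.693147 / 19.2 = 0.03610 h⁻¹
t = ln(C₀ / C) / k = ln(8.550 / 4.20) / 0.03610
  = ln(2.036) / 0.03610 = 0.7110 / 0.03610 = 19.70 h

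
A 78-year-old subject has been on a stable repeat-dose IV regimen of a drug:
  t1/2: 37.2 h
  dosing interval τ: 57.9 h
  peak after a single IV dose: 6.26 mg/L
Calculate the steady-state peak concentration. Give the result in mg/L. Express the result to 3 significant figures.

9.48 mg/L

k = ln2 / t½ = 0.693147 / 37.2 = 0.01863 h⁻¹
e^(−kτ) = e^(−0.01863 × 57.9) = 0.3400
Accumulation ratio R = 1 / (1 − e^(−kτ)) = 1 / (1 − 0.3400) = 1.515
Steady-state peak = C₀ × R = 6.26 × 1.515 = 9.484 mg/L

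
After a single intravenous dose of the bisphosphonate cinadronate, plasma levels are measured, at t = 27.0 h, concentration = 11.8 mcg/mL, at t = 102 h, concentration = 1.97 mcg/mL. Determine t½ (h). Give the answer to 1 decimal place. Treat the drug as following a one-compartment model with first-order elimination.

k = ln(C₁/C₂) / (t₂ − t₁) = ln(11.8/1.97) / (102 − 27.0)
  = 1.790 / 75.00 = 0.02387 h⁻¹
t½ = ln2 / k = 0.693147 / 0.02387 = 29.04 h

29.0 h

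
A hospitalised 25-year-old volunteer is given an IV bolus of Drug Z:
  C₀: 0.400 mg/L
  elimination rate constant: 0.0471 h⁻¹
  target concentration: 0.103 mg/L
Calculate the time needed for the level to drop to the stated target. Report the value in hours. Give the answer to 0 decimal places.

29 h

t = ln(C₀ / C) / k = ln(0.4000 / 0.103) / 0.04710
  = ln(3.883) / 0.04710 = 1.357 / 0.04710 = 28.81 h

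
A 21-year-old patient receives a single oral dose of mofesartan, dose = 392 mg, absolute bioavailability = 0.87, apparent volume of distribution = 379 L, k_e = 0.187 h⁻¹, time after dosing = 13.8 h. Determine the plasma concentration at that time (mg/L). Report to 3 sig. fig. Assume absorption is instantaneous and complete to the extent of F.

0.0681 mg/L

Amount reaching circulation = F × Dose = 0.87 × 392.0 = 341.0 mg
C₀ = F·Dose / Vd = 341.0 / 379 = 0.8997 mg/L
C = C₀ · e^(−k·t) = 0.8997 × e^(−0.1870 × 13.8)
  = 0.8997 × 0.07573 = 0.06813 mg/L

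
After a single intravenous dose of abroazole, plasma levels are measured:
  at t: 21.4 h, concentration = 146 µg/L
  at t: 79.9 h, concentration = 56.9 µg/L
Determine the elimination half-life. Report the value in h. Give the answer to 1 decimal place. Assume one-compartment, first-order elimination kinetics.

43.0 h

k = ln(C₁/C₂) / (t₂ − t₁) = ln(146/56.9) / (79.9 − 21.4)
  = 0.9423 / 58.50 = 0.01611 h⁻¹
t½ = ln2 / k = 0.693147 / 0.01611 = 43.03 h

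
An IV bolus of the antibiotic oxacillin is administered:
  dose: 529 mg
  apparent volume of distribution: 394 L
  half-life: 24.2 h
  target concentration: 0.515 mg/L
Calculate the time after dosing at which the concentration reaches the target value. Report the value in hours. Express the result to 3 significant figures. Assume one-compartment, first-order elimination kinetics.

33.5 h

C₀ = Dose / Vd = 529.0 / 394 = 1.343 mg/L
k = ln2 / t½ = 0.693147 / 24.2 = 0.02864 h⁻¹
t = ln(C₀ / C) / k = ln(1.343 / 0.515) / 0.02864
  = ln(2.608) / 0.02864 = 0.9586 / 0.02864 = 33.47 h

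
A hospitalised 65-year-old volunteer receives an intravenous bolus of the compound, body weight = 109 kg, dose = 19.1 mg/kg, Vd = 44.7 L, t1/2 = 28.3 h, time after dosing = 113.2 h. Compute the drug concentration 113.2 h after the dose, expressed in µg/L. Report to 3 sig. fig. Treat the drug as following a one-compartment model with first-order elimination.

2910 µg/L

Total dose = 19.1 × 109 = 2082 mg
C₀ = Dose / Vd = 2082 / 44.7 = 46.58 mg/L
k = ln2 / t½ = 0.693147 / 28.3 = 0.02449 h⁻¹
t / t½ = 113.2 / 28.3 = 4 half-lives
C = C₀ × (1/2)^4 = 46.58 × 0.06250 = 2.911 mg/L
Convert: 2.911 mg/L × 1000 = 2911 µg/L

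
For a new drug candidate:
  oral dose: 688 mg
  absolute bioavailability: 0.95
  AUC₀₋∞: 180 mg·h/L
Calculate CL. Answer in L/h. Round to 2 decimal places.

3.63 L/h

CL = F·Dose / AUC = 0.95 × 688 / 180 = 3.631 L/h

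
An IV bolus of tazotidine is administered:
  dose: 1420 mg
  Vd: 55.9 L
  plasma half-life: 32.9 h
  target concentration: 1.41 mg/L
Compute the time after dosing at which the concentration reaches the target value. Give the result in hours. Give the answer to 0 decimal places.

C₀ = Dose / Vd = 1420 / 55.9 = 25.40 mg/L
k = ln2 / t½ = 0.693147 / 32.9 = 0.02107 h⁻¹
t = ln(C₀ / C) / k = ln(25.40 / 1.41) / 0.02107
  = ln(18.01) / 0.02107 = 2.891 / 0.02107 = 137.2 h

137 h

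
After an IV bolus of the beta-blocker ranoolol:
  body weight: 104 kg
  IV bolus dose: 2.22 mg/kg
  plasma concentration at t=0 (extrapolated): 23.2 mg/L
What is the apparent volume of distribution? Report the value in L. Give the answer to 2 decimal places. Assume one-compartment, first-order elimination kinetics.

9.95 L

Dose = 2.22 × 104 = 230.9 mg
Vd = Dose / C₀ = 230.9 / 23.2 = 9.953 L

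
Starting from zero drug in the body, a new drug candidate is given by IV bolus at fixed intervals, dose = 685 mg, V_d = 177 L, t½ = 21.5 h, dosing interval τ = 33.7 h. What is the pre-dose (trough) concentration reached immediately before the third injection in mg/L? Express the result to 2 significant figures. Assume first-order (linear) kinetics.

1.7 mg/L

C₀ per dose = Dose / Vd = 685 / 177 = 3.870 mg/L
k = ln2 / t½ = 0.693147 / 21.5 = 0.03224 h⁻¹
Fraction remaining after one interval: r = e^(−kτ) = e^(−0.03224 × 33.7) = 0.3374
Before dose 3, 2 doses have been given (aged 1τ, 2τ).
C_trough = C₀ × (r + r²) = 3.870 × (0.3374 + 0.1138) = 1.746 mg/L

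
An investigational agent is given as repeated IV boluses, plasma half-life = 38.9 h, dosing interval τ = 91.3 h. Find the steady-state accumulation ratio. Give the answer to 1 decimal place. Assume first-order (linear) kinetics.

1.2

k = ln2 / t½ = 0.693147 / 38.9 = 0.01782 h⁻¹
e^(−kτ) = e^(−0.01782 × 91.3) = 0.1965
Accumulation ratio R = 1 / (1 − e^(−kτ)) = 1 / (1 − 0.1965) = 1.245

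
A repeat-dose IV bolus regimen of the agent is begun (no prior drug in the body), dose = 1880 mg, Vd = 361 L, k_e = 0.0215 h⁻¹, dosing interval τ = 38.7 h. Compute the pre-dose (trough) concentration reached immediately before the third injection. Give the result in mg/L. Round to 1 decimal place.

C₀ per dose = Dose / Vd = 1880 / 361 = 5.208 mg/L
Fraction remaining after one interval: r = e^(−kτ) = e^(−0.02150 × 38.7) = 0.4352
Before dose 3, 2 doses have been given (aged 1τ, 2τ).
C_trough = C₀ × (r + r²) = 5.208 × (0.4352 + 0.1894) = 3.253 mg/L

3.3 mg/L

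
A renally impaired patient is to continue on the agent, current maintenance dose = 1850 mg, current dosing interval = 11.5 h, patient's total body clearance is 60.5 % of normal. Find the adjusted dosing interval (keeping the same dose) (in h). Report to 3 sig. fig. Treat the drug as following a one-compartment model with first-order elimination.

To keep the same average steady-state level, dosing rate must scale with clearance.
CL ratio = 60.5 / 100 = 0.6050
New interval (same dose) = 11.5 / 0.6050 = 19.01 h

19.0 h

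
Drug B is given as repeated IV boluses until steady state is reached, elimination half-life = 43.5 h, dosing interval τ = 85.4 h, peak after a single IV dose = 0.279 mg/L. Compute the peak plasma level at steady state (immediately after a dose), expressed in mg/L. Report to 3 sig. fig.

k = ln2 / t½ = 0.693147 / 43.5 = 0.01593 h⁻¹
e^(−kτ) = e^(−0.01593 × 85.4) = 0.2566
Accumulation ratio R = 1 / (1 − e^(−kτ)) = 1 / (1 − 0.2566) = 1.345
Steady-state peak = C₀ × R = 0.279 × 1.345 = 0.3753 mg/L

0.375 mg/L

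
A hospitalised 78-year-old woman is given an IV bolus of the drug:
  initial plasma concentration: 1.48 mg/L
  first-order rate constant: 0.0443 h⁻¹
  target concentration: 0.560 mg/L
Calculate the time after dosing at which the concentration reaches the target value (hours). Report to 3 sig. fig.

21.9 h

t = ln(C₀ / C) / k = ln(1.480 / 0.560) / 0.04430
  = ln(2.643) / 0.04430 = 0.9719 / 0.04430 = 21.94 h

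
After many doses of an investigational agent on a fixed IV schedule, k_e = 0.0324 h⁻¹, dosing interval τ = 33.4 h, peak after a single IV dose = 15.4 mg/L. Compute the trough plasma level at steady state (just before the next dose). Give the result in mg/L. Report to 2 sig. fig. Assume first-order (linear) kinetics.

e^(−kτ) = e^(−0.03240 × 33.4) = 0.3389
Accumulation ratio R = 1 / (1 − e^(−kτ)) = 1 / (1 − 0.3389) = 1.513
Steady-state trough = C₀ × R × e^(−kτ) = 15.4 × 1.513 × 0.3389 = 7.896 mg/L

7.9 mg/L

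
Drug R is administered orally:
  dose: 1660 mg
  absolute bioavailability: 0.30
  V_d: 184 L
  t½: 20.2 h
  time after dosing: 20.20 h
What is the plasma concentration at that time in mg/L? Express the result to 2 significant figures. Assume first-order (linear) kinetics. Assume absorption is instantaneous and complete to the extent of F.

1.4 mg/L

Amount reaching circulation = F × Dose = 0.30 × 1660 = 498.0 mg
C₀ = F·Dose / Vd = 498.0 / 184 = 2.707 mg/L
k = ln2 / t½ = 0.693147 / 20.2 = 0.03431 h⁻¹
t / t½ = 20.20 / 20.2 = 1 half-lives
C = C₀ × (1/2)^1 = 2.707 × 0.5000 = 1.354 mg/L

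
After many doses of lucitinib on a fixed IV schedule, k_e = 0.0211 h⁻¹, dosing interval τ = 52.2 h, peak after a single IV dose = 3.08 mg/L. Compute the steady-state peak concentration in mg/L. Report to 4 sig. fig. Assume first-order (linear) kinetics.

e^(−kτ) = e^(−0.02110 × 52.2) = 0.3324
Accumulation ratio R = 1 / (1 − e^(−kτ)) = 1 / (1 − 0.3324) = 1.498
Steady-state peak = C₀ × R = 3.08 × 1.498 = 4.614 mg/L

4.614 mg/L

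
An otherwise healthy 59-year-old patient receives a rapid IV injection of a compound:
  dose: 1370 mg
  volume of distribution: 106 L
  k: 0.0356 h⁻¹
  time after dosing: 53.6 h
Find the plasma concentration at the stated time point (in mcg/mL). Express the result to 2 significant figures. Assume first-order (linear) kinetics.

C₀ = Dose / Vd = 1370 / 106 = 12.92 mg/L
C = C₀ · e^(−k·t) = 12.92 × e^(−0.03560 × 53.6)
  = 12.92 × 0.1484 = 1.917 mg/L
(1.917 mg/L = 1.917 mcg/mL)

1.9 mcg/mL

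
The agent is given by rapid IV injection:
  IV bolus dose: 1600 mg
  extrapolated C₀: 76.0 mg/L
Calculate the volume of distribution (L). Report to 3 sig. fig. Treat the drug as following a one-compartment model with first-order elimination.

21.1 L

Vd = Dose / C₀ = 1600 / 76.0 = 21.05 L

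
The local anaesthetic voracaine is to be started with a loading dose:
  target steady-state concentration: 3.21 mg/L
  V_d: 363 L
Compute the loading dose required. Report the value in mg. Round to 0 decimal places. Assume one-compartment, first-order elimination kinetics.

LD = Css × Vd = 3.21 × 363 = 1165 mg

1165 mg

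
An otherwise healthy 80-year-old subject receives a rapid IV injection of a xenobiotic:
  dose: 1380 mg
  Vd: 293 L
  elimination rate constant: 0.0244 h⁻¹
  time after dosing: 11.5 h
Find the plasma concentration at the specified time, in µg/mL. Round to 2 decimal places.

3.56 µg/mL

C₀ = Dose / Vd = 1380 / 293 = 4.710 mg/L
C = C₀ · e^(−k·t) = 4.710 × e^(−0.02440 × 11.5)
  = 4.710 × 0.7553 = 3.557 mg/L
(3.557 mg/L = 3.557 µg/mL)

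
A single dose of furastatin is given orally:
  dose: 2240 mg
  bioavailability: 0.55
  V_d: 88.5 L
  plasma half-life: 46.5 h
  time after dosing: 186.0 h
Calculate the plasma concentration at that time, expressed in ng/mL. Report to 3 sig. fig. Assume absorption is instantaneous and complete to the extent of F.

Amount reaching circulation = F × Dose = 0.55 × 2240 = 1232 mg
C₀ = F·Dose / Vd = 1232 / 88.5 = 13.92 mg/L
k = ln2 / t½ = 0.693147 / 46.5 = 0.01491 h⁻¹
t / t½ = 186.0 / 46.5 = 4 half-lives
C = C₀ × (1/2)^4 = 13.92 × 0.06250 = 0.8700 mg/L
Convert: 0.8700 mg/L × 1000 = 870.0 ng/mL

870 ng/mL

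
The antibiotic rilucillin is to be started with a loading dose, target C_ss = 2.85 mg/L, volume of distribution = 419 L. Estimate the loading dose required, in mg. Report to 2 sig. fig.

LD = Css × Vd = 2.85 × 419 = 1194 mg

1200 mg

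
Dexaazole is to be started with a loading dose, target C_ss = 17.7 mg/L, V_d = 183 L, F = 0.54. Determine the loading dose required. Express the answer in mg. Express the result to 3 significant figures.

LD = Css × Vd / F = 17.7 × 183 / 0.54 = 5998 mg

6000 mg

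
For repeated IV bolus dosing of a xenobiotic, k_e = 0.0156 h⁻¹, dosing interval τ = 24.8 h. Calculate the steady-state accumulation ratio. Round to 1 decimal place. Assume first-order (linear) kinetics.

3.1

e^(−kτ) = e^(−0.01560 × 24.8) = 0.6792
Accumulation ratio R = 1 / (1 − e^(−kτ)) = 1 / (1 − 0.6792) = 3.117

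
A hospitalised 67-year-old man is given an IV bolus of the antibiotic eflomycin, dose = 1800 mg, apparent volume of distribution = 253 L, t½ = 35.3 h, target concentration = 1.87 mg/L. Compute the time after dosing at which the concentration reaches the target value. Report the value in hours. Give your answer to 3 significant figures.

C₀ = Dose / Vd = 1800 / 253 = 7.115 mg/L
k = ln2 / t½ = 0.693147 / 35.3 = 0.01964 h⁻¹
t = ln(C₀ / C) / k = ln(7.115 / 1.87) / 0.01964
  = ln(3.805) / 0.01964 = 1.336 / 0.01964 = 68.02 h

68.0 h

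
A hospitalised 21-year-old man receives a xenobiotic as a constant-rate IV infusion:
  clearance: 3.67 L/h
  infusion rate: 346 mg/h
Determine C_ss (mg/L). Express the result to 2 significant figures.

94 mg/L

At steady state Css = R₀ / CL = 346 / 3.670 = 94.28 mg/L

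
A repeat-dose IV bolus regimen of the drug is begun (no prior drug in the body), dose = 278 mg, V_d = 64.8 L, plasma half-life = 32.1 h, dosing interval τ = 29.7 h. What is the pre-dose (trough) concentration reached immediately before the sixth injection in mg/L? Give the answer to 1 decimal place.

4.6 mg/L

C₀ per dose = Dose / Vd = 278 / 64.8 = 4.290 mg/L
k = ln2 / t½ = 0.693147 / 32.1 = 0.02159 h⁻¹
Fraction remaining after one interval: r = e^(−kτ) = e^(−0.02159 × 29.7) = 0.5266
Before dose 6, 5 doses have been given (aged 1τ, 2τ, 3τ, 4τ, 5τ).
C_trough = C₀ × (r + r² + … + r^5) = C₀ × r(1−r^5)/(1−r)
        = 4.290 × 0.5266 × (1 − 0.04050) / (1 − 0.5266) = 4.579 mg/L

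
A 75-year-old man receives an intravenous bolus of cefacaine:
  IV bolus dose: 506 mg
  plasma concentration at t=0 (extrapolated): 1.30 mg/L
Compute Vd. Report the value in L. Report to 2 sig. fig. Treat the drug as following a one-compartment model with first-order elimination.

Vd = Dose / C₀ = 506.0 / 1.30 = 389.2 L

390 L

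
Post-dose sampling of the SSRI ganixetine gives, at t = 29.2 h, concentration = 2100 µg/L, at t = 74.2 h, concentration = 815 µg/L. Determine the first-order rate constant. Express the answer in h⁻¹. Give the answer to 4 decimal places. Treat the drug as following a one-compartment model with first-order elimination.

0.0210 h⁻¹

k = ln(C₁/C₂) / (t₂ − t₁) = ln(2100/815) / (74.2 − 29.2)
  = 0.9465 / 45.00 = 0.02103 h⁻¹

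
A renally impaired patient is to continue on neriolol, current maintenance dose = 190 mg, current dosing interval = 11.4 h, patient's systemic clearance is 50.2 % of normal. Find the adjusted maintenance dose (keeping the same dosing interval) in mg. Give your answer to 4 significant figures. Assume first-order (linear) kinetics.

95.38 mg

To keep the same average steady-state level, dosing rate must scale with clearance.
CL ratio = 50.2 / 100 = 0.5020
New dose (same interval) = 190 × 0.5020 = 95.38 mg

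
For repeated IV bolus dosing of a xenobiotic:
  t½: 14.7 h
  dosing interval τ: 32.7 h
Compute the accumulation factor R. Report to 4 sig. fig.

k = ln2 / t½ = 0.693147 / 14.7 = 0.04715 h⁻¹
e^(−kτ) = e^(−0.04715 × 32.7) = 0.2140
Accumulation ratio R = 1 / (1 − e^(−kτ)) = 1 / (1 − 0.2140) = 1.272

1.272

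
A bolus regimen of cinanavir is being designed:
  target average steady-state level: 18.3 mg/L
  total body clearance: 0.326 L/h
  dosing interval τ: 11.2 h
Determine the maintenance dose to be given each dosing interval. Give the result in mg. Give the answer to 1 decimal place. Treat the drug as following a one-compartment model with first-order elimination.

66.8 mg

At steady state, Dose/τ = Css × CL.
Dose = Css × CL × τ = 18.3 × 0.3260 × 11.2 = 66.82 mg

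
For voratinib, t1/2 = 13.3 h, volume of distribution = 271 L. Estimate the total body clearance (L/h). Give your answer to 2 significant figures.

14 L/h

k = ln2 / t½ = 0.693147 / 13.3 = 0.05212 h⁻¹
CL = k × Vd = 0.05212 × 271 = 14.12 L/h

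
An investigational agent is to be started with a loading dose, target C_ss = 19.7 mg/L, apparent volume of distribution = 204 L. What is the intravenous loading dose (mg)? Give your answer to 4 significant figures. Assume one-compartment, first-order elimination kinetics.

LD = Css × Vd = 19.7 × 204 = 4019 mg

4019 mg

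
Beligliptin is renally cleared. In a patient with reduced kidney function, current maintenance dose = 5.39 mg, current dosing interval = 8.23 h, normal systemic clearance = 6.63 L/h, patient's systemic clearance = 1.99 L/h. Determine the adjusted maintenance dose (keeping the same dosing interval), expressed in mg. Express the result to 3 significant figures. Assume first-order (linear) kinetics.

1.62 mg

To keep the same average steady-state level, dosing rate must scale with clearance.
CL ratio = 1.99 / 6.63 = 0.3002
New dose (same interval) = 5.39 × 0.3002 = 1.618 mg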